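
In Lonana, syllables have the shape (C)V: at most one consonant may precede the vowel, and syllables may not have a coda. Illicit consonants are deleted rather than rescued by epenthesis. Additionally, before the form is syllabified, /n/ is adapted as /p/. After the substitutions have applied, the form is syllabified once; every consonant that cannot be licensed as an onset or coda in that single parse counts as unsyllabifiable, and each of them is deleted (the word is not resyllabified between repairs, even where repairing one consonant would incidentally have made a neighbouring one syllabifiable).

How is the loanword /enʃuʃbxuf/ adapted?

eʃuxu

Substitution: /n/ → /p/, giving /epʃuʃbxuf/.
Under (C)V, the unsyllabifiable consonants are /p/, /ʃ/, /b/, /f/ (no codas are permitted; onsets are limited to one consonant).
Deletion applies to /p/, /ʃ/, /b/, /f/.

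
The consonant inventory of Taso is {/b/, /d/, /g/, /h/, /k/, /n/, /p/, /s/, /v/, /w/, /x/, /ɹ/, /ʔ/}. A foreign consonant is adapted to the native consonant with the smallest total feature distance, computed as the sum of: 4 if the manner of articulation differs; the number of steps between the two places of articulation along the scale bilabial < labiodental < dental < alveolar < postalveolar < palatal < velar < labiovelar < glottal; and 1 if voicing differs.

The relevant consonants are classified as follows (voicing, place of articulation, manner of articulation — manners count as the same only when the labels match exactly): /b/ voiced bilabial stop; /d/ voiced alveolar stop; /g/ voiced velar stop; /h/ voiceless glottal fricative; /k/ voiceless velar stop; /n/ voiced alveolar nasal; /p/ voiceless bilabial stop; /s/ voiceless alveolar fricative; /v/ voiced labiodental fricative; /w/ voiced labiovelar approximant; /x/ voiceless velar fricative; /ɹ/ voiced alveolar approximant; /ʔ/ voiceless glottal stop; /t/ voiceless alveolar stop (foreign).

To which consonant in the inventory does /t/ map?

/d/ is closest: same manner (stop), place distance 0 (alveolar→alveolar), voicing differs (+1); total 1. Next closest is /k/ at distance 3.

d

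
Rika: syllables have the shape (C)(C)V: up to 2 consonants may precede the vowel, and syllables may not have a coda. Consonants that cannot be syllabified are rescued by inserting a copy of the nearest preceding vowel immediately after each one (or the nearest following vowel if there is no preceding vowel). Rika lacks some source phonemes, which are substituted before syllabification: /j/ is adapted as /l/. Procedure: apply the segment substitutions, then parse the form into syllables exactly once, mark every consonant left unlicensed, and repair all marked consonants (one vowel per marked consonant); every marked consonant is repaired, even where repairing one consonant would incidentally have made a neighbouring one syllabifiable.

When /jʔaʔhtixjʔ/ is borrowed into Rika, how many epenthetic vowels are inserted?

4

After substitution the input is /lʔaʔhtixlʔ/.
The unsyllabifiable consonants are /ʔ/, /x/, /l/, /ʔ/; each receives one epenthetic vowel.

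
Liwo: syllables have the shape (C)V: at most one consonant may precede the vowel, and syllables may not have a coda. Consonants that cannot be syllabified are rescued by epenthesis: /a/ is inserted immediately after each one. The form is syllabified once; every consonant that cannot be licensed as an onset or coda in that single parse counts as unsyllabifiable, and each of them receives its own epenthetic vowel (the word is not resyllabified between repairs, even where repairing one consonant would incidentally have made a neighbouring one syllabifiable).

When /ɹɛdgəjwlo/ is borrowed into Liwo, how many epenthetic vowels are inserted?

3

The unsyllabifiable consonants are /d/, /j/, /w/; each receives one epenthetic vowel.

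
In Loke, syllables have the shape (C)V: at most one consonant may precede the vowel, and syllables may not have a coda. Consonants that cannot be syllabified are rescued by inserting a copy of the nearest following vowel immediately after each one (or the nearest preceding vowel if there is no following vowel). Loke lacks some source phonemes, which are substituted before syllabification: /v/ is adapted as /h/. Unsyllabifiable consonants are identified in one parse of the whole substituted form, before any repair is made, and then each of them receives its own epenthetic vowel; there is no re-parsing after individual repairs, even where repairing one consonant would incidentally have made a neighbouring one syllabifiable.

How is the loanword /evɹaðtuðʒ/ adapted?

ehaɹaðutuðuʒu

Substitution: /v/ → /h/, giving /ehɹaðtuðʒ/.
Syllabifying with onset maximization leaves /h/, /ð/, /ð/, /ʒ/ stranded (no codas are permitted; onsets are limited to one consonant).
Inserting the epenthetic vowel yields /h/ → /ha/, /ð/ → /ðu/, /ð/ → /ðu/, /ʒ/ → /ʒu/.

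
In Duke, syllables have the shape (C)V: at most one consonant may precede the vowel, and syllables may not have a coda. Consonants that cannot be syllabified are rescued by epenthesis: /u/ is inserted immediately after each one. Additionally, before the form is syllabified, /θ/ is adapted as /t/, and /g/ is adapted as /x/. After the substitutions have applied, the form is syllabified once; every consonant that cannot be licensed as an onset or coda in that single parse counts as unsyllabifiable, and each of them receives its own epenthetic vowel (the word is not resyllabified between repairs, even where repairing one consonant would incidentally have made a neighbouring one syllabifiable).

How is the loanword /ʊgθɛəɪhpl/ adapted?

Substitution: /g/ → /x/, /θ/ → /t/, giving /ʊxtɛəɪhpl/.
The consonants /x/, /h/, /p/, /l/ cannot be parsed into a legal (C)V syllable (no codas are permitted; onsets are limited to one consonant).
Epenthesis after each stranded consonant: /x/ → /xu/, /h/ → /hu/, /p/ → /pu/, /l/ → /lu/.

ʊxutɛəɪhupulu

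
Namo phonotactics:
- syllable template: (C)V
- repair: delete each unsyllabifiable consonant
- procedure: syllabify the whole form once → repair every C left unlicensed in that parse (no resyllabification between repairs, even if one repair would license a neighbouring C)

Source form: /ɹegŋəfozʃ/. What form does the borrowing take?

ɹeŋəfo

Syllabifying with onset maximization leaves /g/, /z/, /ʃ/ stranded (no codas are permitted; onsets are limited to one consonant).
Deletion applies to /g/, /z/, /ʃ/.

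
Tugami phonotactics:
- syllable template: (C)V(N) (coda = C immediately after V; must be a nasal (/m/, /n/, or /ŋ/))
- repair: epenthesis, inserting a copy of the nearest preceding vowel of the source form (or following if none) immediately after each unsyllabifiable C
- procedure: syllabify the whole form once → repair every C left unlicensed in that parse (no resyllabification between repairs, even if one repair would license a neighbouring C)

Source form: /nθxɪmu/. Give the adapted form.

nɪθɪxɪmu

The consonants /n/, /θ/ cannot be parsed into a legal (C)V(N) syllable (only a nasal (/m/, /n/, or /ŋ/) is licensed in coda position; onsets are limited to one consonant).
Epenthesis after each stranded consonant: /n/ → /nɪ/, /θ/ → /θɪ/.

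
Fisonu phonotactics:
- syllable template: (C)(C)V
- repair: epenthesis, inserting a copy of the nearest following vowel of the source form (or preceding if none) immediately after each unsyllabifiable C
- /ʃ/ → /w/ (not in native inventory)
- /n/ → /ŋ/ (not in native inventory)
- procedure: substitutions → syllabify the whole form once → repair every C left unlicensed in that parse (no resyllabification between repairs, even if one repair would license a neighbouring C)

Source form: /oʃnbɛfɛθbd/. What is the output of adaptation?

Substitution: /ʃ/ → /w/, /n/ → /ŋ/, giving /owŋbɛfɛθbd/.
Under (C)(C)V, the unsyllabifiable consonants are /w/, /θ/, /b/, /d/ (no codas are permitted; onsets may contain at most 2 consonants).
Inserting the epenthetic vowel yields /w/ → /wɛ/, /θ/ → /θɛ/, /b/ → /bɛ/, /d/ → /dɛ/.

owɛŋbɛfɛθɛbɛdɛ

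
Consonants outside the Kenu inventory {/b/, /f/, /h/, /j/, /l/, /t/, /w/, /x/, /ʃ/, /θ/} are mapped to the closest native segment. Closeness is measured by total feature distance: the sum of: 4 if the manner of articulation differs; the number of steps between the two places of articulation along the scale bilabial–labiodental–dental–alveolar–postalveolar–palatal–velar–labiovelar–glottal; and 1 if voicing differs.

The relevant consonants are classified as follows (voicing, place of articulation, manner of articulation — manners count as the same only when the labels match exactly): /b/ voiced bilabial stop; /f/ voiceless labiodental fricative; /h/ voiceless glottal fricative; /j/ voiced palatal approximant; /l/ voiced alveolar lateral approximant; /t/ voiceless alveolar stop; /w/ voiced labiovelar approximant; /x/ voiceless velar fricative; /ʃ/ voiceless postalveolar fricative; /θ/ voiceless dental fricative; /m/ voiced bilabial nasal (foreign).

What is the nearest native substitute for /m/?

/b/ is closest: manner differs (nasal→stop, +4), place distance 0 (bilabial→bilabial), same voicing; total 4. Next closest is /f/ at distance 6.

b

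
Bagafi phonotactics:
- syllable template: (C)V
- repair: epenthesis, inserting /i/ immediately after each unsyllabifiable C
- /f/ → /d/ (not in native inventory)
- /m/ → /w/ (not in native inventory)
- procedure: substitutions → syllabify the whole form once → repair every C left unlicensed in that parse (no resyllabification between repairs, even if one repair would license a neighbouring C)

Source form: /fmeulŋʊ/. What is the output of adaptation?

Substitution: /f/ → /d/, /m/ → /w/, giving /dweulŋʊ/.
Under (C)V, the unsyllabifiable consonants are /d/, /l/ (no codas are permitted; onsets are limited to one consonant).
Epenthesis after each stranded consonant: /d/ → /di/, /l/ → /li/.

diweuliŋʊ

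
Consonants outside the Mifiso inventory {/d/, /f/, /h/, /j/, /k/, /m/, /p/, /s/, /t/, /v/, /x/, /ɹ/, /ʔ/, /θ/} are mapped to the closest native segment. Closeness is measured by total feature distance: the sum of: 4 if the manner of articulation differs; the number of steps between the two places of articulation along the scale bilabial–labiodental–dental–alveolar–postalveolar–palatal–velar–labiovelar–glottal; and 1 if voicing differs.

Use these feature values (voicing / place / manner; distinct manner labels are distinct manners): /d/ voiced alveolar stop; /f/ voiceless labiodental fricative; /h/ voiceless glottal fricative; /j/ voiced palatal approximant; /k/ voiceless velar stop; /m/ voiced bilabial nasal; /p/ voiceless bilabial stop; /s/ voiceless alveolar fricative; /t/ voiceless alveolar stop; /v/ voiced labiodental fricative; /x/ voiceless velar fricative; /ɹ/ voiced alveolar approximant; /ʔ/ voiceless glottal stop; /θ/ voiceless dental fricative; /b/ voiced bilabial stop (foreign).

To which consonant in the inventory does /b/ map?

p

/p/ is closest: same manner (stop), place distance 0 (bilabial→bilabial), voicing differs (+1); total 1. Next closest is /d/ at distance 3.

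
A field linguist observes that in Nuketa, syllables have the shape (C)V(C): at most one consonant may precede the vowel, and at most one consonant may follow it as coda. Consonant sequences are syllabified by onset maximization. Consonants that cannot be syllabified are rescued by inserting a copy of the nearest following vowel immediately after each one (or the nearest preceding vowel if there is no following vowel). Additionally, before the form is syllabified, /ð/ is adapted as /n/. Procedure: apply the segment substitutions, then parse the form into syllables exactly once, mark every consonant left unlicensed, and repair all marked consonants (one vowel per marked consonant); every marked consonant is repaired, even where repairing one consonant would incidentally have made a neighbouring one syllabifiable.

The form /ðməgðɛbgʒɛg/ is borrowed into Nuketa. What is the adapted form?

Substitution: /ð/ → /n/, giving /nməgnɛbgʒɛg/.
Syllabifying with onset maximization leaves /n/, /g/ stranded (at most one coda consonant is licensed; onsets are limited to one consonant).
Inserting the epenthetic vowel yields /n/ → /nə/, /g/ → /gɛ/.

nəməgnɛbgɛʒɛg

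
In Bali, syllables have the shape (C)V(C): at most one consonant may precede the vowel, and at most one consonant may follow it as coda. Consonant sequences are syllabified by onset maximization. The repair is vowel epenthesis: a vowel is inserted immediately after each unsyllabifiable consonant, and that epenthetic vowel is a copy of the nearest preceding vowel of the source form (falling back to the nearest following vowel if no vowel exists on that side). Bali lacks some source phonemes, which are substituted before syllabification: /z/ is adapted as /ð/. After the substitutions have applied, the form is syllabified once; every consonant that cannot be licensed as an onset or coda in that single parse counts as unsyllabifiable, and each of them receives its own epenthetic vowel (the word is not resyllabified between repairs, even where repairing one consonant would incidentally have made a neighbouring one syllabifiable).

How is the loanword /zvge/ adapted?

ðevege

Substitution: /z/ → /ð/, giving /ðvge/.
Under (C)V(C), the unsyllabifiable consonants are /ð/, /v/ (at most one coda consonant is licensed; onsets are limited to one consonant).
Epenthesis after each stranded consonant: /ð/ → /ðe/, /v/ → /ve/.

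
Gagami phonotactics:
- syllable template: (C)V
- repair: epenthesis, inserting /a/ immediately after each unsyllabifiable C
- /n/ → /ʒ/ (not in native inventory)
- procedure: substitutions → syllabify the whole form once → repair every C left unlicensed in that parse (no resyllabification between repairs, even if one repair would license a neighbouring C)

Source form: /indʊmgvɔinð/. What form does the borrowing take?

iʒadʊmagavɔiʒaða

Substitution: /n/ → /ʒ/, giving /iʒdʊmgvɔiʒð/.
The consonants /ʒ/, /m/, /g/, /ʒ/, /ð/ cannot be parsed into a legal (C)V syllable (no codas are permitted; onsets are limited to one consonant).
Each unlicensed consonant becomes the onset of a new syllable: /ʒ/ → /ʒa/, /m/ → /ma/, /g/ → /ga/, /ʒ/ → /ʒa/, /ð/ → /ða/.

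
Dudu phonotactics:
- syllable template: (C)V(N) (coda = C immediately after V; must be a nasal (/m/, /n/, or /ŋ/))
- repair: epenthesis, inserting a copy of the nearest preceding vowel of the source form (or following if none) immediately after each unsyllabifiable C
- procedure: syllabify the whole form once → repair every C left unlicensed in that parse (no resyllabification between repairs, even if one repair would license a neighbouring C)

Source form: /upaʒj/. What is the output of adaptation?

upaʒaja

Under (C)V(N), the unsyllabifiable consonants are /ʒ/, /j/ (only a nasal (/m/, /n/, or /ŋ/) is licensed in coda position; onsets are limited to one consonant).
Each unlicensed consonant becomes the onset of a new syllable: /ʒ/ → /ʒa/, /j/ → /ja/.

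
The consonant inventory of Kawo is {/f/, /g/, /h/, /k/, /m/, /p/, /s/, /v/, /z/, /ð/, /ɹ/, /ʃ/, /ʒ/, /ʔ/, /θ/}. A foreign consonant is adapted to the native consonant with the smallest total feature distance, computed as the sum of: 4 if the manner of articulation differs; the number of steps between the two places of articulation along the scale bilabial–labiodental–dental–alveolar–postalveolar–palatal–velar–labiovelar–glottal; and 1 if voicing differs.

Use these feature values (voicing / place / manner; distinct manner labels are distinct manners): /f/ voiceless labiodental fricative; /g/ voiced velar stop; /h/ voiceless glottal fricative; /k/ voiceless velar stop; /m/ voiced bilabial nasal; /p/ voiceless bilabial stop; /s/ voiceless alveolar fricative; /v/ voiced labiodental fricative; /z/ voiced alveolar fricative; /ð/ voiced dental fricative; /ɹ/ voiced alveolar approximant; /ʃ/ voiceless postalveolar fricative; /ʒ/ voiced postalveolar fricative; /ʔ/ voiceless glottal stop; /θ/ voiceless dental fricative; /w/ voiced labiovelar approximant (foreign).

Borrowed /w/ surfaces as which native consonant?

ɹ

/ɹ/ is closest: same manner (approximant), place distance 4 (labiovelar→alveolar), same voicing; total 4. Next closest is /g/ at distance 5.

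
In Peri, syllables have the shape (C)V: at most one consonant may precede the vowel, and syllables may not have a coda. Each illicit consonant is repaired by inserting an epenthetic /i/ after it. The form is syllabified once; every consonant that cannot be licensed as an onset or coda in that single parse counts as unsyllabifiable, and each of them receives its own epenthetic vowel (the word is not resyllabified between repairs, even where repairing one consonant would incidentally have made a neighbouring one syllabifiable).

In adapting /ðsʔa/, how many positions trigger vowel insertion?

2

The unsyllabifiable consonants are /ð/, /s/; each receives one epenthetic vowel.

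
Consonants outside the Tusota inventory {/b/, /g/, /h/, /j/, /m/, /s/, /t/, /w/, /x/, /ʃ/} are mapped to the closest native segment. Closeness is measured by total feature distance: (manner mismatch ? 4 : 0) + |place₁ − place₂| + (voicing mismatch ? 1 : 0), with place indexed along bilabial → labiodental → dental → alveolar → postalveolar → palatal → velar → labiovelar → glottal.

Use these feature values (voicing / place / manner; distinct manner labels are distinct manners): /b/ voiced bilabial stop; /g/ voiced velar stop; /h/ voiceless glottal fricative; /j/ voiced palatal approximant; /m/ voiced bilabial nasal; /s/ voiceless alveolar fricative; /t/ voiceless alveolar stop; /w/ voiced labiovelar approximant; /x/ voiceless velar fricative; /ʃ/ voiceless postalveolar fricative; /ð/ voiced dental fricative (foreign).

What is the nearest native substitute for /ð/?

s

/s/ is closest: same manner (fricative), place distance 1 (dental→alveolar), voicing differs (+1); total 2. Next closest is /ʃ/ at distance 3.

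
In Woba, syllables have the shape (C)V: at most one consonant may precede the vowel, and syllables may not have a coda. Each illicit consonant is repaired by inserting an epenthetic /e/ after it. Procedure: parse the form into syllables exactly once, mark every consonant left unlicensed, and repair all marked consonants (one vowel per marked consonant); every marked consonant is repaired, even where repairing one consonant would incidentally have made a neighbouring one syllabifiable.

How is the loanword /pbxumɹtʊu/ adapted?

pebexumeɹetʊu

The consonants /p/, /b/, /m/, /ɹ/ cannot be parsed into a legal (C)V syllable (no codas are permitted; onsets are limited to one consonant).
Each unlicensed consonant becomes the onset of a new syllable: /p/ → /pe/, /b/ → /be/, /m/ → /me/, /ɹ/ → /ɹe/.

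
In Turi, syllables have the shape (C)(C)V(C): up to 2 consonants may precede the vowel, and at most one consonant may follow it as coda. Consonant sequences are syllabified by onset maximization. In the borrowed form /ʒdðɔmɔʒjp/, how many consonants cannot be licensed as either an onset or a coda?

3

The consonants /ʒ/, /j/, /p/ cannot be parsed into a legal (C)(C)V(C) syllable (at most one coda consonant is licensed; onsets may contain at most 2 consonants).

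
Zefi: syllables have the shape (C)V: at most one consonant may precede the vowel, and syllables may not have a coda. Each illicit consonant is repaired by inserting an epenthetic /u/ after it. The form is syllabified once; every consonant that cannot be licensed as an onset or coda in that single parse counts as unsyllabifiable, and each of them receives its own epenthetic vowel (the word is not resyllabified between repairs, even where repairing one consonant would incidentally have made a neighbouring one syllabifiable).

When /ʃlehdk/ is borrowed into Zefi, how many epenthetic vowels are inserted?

The unsyllabifiable consonants are /ʃ/, /h/, /d/, /k/; each receives one epenthetic vowel.

4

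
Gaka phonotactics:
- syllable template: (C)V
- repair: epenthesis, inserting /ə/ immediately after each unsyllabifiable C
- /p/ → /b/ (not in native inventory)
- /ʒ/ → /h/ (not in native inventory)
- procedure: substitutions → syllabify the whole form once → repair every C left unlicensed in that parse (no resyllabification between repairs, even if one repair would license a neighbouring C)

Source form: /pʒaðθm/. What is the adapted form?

bəhaðəθəmə

Substitution: /p/ → /b/, /ʒ/ → /h/, giving /bhaðθm/.
The consonants /b/, /ð/, /θ/, /m/ cannot be parsed into a legal (C)V syllable (no codas are permitted; onsets are limited to one consonant).
Each unlicensed consonant becomes the onset of a new syllable: /b/ → /bə/, /ð/ → /ðə/, /θ/ → /θə/, /m/ → /mə/.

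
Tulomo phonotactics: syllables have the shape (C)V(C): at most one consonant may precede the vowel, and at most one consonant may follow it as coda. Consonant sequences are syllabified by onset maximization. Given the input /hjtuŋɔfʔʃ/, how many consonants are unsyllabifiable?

4

Syllabifying with onset maximization leaves /h/, /j/, /ʔ/, /ʃ/ stranded (at most one coda consonant is licensed; onsets are limited to one consonant).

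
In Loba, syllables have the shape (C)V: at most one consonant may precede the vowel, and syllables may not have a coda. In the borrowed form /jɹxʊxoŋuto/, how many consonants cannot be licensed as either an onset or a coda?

Syllabifying with onset maximization leaves /j/, /ɹ/ stranded (no codas are permitted; onsets are limited to one consonant).

2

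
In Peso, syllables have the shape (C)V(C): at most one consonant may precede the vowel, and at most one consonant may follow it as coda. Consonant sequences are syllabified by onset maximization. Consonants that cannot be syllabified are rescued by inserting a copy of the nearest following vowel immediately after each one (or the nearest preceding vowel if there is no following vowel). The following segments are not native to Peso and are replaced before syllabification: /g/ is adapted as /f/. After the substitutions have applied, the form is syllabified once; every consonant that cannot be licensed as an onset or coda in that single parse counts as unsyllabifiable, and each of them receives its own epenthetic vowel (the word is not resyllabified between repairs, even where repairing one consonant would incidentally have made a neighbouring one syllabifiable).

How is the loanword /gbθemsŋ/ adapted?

febeθemseŋe

Substitution: /g/ → /f/, giving /fbθemsŋ/.
The consonants /f/, /b/, /s/, /ŋ/ cannot be parsed into a legal (C)V(C) syllable (at most one coda consonant is licensed; onsets are limited to one consonant).
Each unlicensed consonant becomes the onset of a new syllable: /f/ → /fe/, /b/ → /be/, /s/ → /se/, /ŋ/ → /ŋe/.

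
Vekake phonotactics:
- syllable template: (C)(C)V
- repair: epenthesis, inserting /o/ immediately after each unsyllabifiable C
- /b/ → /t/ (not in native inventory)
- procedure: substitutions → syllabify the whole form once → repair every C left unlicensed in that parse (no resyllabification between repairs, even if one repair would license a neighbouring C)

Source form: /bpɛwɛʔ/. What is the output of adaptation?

tpɛwɛʔo

Substitution: /b/ → /t/, giving /tpɛwɛʔ/.
Syllabifying with onset maximization leaves /ʔ/ stranded (no codas are permitted; onsets may contain at most 2 consonants).
Each unlicensed consonant becomes the onset of a new syllable: /ʔ/ → /ʔo/.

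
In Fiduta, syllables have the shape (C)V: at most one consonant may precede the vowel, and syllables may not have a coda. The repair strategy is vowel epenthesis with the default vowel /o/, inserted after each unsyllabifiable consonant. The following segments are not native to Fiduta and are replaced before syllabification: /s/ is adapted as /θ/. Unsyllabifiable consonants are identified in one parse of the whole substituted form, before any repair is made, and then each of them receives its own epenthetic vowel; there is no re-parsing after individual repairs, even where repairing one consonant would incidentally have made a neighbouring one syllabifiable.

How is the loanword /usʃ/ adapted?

Substitution: /s/ → /θ/, giving /uθʃ/.
Syllabifying with onset maximization leaves /θ/, /ʃ/ stranded (no codas are permitted; onsets are limited to one consonant).
Each unlicensed consonant becomes the onset of a new syllable: /θ/ → /θo/, /ʃ/ → /ʃo/.

uθoʃo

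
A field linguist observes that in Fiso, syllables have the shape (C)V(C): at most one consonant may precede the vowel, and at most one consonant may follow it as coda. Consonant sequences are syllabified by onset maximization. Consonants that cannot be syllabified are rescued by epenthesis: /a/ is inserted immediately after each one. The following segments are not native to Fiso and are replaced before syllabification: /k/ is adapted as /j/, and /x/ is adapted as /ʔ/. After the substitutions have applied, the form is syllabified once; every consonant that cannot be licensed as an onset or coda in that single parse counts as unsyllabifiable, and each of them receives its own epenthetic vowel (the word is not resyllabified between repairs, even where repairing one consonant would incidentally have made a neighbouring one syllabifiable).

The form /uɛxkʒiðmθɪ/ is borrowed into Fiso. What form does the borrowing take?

Substitution: /x/ → /ʔ/, /k/ → /j/, giving /uɛʔjʒiðmθɪ/.
Syllabifying with onset maximization leaves /j/, /m/ stranded (at most one coda consonant is licensed; onsets are limited to one consonant).
Each unlicensed consonant becomes the onset of a new syllable: /j/ → /ja/, /m/ → /ma/.

uɛʔjaʒiðmaθɪ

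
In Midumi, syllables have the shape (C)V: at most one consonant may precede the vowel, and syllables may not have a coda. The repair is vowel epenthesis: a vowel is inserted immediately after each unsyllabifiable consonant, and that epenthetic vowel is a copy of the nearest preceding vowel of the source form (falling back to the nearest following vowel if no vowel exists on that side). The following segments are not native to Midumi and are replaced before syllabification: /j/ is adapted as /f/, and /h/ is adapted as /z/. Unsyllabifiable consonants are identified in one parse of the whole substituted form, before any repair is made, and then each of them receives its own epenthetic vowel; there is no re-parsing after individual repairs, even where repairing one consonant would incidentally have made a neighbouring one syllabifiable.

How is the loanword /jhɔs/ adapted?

fɔzɔsɔ

Substitution: /j/ → /f/, /h/ → /z/, giving /fzɔs/.
The consonants /f/, /s/ cannot be parsed into a legal (C)V syllable (no codas are permitted; onsets are limited to one consonant).
Epenthesis after each stranded consonant: /f/ → /fɔ/, /s/ → /sɔ/.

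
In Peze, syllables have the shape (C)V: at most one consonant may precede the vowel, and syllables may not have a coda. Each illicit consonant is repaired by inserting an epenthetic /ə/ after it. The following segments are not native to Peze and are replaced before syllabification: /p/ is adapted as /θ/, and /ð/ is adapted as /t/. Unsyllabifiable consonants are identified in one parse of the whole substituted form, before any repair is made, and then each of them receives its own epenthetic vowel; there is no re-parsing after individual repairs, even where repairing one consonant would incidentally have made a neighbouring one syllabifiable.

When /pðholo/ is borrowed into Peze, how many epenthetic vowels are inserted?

After substitution the input is /θtholo/.
The unsyllabifiable consonants are /θ/, /t/; each receives one epenthetic vowel.

2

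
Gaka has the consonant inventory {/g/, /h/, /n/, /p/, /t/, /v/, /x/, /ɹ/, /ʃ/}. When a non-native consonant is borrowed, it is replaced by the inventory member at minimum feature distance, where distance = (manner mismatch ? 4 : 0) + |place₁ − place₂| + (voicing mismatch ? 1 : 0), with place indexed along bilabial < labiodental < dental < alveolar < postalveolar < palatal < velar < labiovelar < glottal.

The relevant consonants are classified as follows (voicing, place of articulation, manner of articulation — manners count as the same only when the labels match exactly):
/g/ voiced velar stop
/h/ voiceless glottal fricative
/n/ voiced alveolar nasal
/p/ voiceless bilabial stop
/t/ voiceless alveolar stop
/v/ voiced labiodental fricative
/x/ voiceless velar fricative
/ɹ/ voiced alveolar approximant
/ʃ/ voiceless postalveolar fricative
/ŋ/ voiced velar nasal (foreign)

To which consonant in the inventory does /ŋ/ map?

n

/n/ is closest: same manner (nasal), place distance 3 (velar→alveolar), same voicing; total 3. Next closest is /g/ at distance 4.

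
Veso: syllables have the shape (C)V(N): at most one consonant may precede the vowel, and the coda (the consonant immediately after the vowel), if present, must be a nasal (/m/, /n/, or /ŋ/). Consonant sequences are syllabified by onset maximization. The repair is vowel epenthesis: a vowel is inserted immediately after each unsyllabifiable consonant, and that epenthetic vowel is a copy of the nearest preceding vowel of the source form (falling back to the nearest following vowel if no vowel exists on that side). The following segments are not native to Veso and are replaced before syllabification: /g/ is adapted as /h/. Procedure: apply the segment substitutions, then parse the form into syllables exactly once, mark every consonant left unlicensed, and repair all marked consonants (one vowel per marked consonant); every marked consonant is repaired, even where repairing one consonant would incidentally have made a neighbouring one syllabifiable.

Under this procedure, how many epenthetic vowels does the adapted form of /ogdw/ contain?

3

After substitution the input is /ohdw/.
The unsyllabifiable consonants are /h/, /d/, /w/; each receives one epenthetic vowel.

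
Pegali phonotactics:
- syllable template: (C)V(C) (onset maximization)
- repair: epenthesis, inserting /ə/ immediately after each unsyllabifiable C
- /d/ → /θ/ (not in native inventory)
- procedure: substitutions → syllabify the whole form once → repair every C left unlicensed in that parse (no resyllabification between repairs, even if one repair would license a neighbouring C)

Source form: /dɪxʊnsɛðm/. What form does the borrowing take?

Substitution: /d/ → /θ/, giving /θɪxʊnsɛðm/.
Under (C)V(C), the unsyllabifiable consonants are /m/ (at most one coda consonant is licensed; onsets are limited to one consonant).
Each unlicensed consonant becomes the onset of a new syllable: /m/ → /mə/.

θɪxʊnsɛðmə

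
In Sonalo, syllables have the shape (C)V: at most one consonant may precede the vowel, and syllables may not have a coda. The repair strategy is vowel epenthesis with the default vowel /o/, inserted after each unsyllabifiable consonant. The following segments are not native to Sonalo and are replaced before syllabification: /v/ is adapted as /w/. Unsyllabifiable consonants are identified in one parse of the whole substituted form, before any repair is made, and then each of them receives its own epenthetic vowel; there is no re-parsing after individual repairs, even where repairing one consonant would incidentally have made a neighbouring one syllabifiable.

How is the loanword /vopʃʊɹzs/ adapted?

Substitution: /v/ → /w/, giving /wopʃʊɹzs/.
Under (C)V, the unsyllabifiable consonants are /p/, /ɹ/, /z/, /s/ (no codas are permitted; onsets are limited to one consonant).
Inserting the epenthetic vowel yields /p/ → /po/, /ɹ/ → /ɹo/, /z/ → /zo/, /s/ → /so/.

wopoʃʊɹozoso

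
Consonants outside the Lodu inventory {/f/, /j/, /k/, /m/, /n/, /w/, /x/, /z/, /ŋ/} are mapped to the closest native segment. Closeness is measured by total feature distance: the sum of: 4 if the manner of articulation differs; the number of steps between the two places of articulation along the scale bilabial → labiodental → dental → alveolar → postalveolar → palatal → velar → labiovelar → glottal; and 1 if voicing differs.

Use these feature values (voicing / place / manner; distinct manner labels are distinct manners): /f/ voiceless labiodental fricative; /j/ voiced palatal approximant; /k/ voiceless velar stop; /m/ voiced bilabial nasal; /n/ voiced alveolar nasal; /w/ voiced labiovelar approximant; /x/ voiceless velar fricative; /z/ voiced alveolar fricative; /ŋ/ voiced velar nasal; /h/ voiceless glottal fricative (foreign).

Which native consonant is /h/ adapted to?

x

/x/ is closest: same manner (fricative), place distance 2 (glottal→velar), same voicing; total 2. Next closest is /k/ at distance 6.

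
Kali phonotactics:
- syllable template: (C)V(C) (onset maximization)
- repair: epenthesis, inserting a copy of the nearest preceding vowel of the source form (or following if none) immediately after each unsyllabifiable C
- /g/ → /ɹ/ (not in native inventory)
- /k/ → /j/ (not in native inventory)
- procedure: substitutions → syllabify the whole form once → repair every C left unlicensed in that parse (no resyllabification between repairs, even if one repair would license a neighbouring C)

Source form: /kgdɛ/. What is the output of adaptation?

jɛɹɛdɛ

Substitution: /k/ → /j/, /g/ → /ɹ/, giving /jɹdɛ/.
The consonants /j/, /ɹ/ cannot be parsed into a legal (C)V(C) syllable (at most one coda consonant is licensed; onsets are limited to one consonant).
Inserting the epenthetic vowel yields /j/ → /jɛ/, /ɹ/ → /ɹɛ/.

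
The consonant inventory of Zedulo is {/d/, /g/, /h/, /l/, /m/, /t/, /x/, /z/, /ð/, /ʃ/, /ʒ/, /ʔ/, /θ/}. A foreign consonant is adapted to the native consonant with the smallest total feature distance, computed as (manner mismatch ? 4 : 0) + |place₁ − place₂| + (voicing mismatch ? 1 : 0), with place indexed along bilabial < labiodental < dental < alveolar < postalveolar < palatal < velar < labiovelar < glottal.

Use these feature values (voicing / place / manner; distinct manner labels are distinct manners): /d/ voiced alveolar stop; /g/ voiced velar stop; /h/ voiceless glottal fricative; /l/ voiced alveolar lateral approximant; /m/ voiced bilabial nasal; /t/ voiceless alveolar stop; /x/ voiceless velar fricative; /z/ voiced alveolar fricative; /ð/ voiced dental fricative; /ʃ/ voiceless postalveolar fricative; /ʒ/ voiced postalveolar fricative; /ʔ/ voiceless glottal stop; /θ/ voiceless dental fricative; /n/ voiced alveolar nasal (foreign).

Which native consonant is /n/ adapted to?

m

/m/ is closest: same manner (nasal), place distance 3 (alveolar→bilabial), same voicing; total 3. Next closest is /d/ at distance 4.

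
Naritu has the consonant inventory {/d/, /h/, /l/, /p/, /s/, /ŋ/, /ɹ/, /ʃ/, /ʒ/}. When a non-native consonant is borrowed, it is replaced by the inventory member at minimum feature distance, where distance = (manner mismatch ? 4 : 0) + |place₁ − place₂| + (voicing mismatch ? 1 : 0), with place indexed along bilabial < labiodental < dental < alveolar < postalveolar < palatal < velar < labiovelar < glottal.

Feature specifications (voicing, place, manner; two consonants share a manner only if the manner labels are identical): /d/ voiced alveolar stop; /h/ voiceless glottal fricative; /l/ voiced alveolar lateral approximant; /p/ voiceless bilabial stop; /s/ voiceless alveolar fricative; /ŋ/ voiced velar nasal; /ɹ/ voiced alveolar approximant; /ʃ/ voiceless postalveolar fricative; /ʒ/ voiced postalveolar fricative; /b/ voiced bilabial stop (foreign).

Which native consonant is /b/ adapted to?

p

/p/ is closest: same manner (stop), place distance 0 (bilabial→bilabial), voicing differs (+1); total 1. Next closest is /d/ at distance 3.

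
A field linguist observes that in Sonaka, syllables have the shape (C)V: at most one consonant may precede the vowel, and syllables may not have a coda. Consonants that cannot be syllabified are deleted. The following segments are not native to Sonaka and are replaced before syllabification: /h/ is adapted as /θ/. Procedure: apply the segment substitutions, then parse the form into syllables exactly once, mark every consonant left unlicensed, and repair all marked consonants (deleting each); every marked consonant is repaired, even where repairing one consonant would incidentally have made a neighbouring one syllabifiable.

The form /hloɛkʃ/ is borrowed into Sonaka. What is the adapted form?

loɛ

Substitution: /h/ → /θ/, giving /θloɛkʃ/.
The consonants /θ/, /k/, /ʃ/ cannot be parsed into a legal (C)V syllable (no codas are permitted; onsets are limited to one consonant).
Deletion applies to /θ/, /k/, /ʃ/.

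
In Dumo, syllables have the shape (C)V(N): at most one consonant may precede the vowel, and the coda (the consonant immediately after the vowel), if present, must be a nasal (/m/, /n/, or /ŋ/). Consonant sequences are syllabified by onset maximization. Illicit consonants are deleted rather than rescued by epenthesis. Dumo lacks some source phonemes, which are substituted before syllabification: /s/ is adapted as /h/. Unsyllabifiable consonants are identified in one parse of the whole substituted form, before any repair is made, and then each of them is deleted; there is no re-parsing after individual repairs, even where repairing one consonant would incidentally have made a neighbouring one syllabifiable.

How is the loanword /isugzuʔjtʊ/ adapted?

Substitution: /s/ → /h/, giving /ihugzuʔjtʊ/.
The consonants /g/, /ʔ/, /j/ cannot be parsed into a legal (C)V(N) syllable (only a nasal (/m/, /n/, or /ŋ/) is licensed in coda position; onsets are limited to one consonant).
Deleting the stranded consonants removes /g/, /ʔ/, /j/.

ihuzutʊ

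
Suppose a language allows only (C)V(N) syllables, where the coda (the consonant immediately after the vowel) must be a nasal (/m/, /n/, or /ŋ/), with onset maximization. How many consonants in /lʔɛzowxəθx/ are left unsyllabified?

Under (C)V(N), the unsyllabifiable consonants are /l/, /w/, /θ/, /x/ (only a nasal (/m/, /n/, or /ŋ/) is licensed in coda position; onsets are limited to one consonant).

4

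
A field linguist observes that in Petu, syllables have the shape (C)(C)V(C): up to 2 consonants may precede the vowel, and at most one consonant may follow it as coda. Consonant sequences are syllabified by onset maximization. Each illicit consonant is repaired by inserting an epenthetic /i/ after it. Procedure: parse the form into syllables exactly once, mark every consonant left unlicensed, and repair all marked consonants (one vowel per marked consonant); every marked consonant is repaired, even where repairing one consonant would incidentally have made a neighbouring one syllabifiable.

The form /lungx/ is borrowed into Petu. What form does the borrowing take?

lungixi

Syllabifying with onset maximization leaves /g/, /x/ stranded (at most one coda consonant is licensed; onsets may contain at most 2 consonants).
Inserting the epenthetic vowel yields /g/ → /gi/, /x/ → /xi/.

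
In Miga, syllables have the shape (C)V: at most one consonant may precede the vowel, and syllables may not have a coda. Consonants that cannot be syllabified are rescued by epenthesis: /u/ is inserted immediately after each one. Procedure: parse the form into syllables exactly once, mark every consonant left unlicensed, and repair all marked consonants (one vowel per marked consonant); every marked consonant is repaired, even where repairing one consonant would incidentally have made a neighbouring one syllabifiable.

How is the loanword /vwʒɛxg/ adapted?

Syllabifying with onset maximization leaves /v/, /w/, /x/, /g/ stranded (no codas are permitted; onsets are limited to one consonant).
Inserting the epenthetic vowel yields /v/ → /vu/, /w/ → /wu/, /x/ → /xu/, /g/ → /gu/.

vuwuʒɛxugu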